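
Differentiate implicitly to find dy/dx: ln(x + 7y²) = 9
Apply d/dx to both sides, remembering that y depends on x. Each occurrence of y therefore brings in a y' = dy/dx via the chain rule.

With F(x, y) equal to the left-hand side minus the right, differentiate F term by term:
  d/dx[ln(x + 7y^2)] = (14y·y' + 1)/(x + 7y^2)
  d/dx[-9] = 0
Adding these up, d/dx[F] = 0 becomes
  (1/(x + 7y^2)) + (14y/(x + 7y^2))·y' = 0,
so isolating y',
  dy/dx = -(1/(x + 7y^2))/(14y/(x + 7y^2)) = -1/(14y)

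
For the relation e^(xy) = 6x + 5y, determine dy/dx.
Apply d/dx to both sides, remembering that y depends on x. Each occurrence of y therefore brings in a y' = dy/dx via the chain rule.

With F(x, y) equal to the left-hand side minus the right, differentiate F term by term:
  d/dx[-6x] = -6
  d/dx[-5y] = -5·y'
  d/dx[e^(xy)] = (x·y' + y)·e^(xy)
Adding these up, d/dx[F] = 0 becomes
  (y·e^(xy) - 6) + (x·e^(xy) - 5)·y' = 0,
so isolating y',
  dy/dx = -(y·e^(xy) - 6)/(x·e^(xy) - 5) = (-y·e^(xy) + 6)/(x·e^(xy) - 5)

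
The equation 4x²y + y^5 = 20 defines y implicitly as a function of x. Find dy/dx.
Differentiate both sides with respect to x, treating y as y(x). By the chain rule, any term containing y contributes a factor of y' = dy/dx when we differentiate it.

Move every term to one side and write the relation as F(x, y) = 0. Term by term,
  d/dx[4x^2y] = 4x^2·y' + 8xy
  d/dx[y^5] = 5y^4·y'
  d/dx[-20] = 0

The pieces without y' make up ∂F/∂x and the coefficient of y' is ∂F/∂y:
  ∂F/∂x = 8xy,
  ∂F/∂y = 4x^2 + 5y^4.

Since d/dx[F] = ∂F/∂x + (∂F/∂y)·y' = 0, solve for y':
  (∂F/∂y)·y' = -∂F/∂x
  dy/dx = -(∂F/∂x)/(∂F/∂y) = -(8xy)/(4x^2 + 5y^4) = -8xy/(4x^2 + 5y^4)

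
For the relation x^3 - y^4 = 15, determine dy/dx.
Differentiate the relation implicitly: treat y = y(x) and apply the chain rule, so every y-derivative picks up a y' = dy/dx factor.

With everything moved to the left-hand side, differentiate term by term:
  d/dx[x^3] = 3x^2
  d/dx[-y^4] = -4y^3·y'
  d/dx[-15] = 0

Separating the contributions that come from x directly and those that come through y:
  without y':      3x^2
  multiplying y':  -4y^3

so (3x^2) + (-4y^3)·y' = 0, and therefore
  dy/dx = -(3x^2)/(-4y^3) = 3x^2/(4y^3)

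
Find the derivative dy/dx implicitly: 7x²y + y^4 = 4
Take d/dx of both sides. Since y is implicitly a function of x, the chain rule attaches a y' = dy/dx factor whenever we differentiate through y.

Set F(x, y) = (left side) − (right side), so the curve is F = 0. Differentiating each term of F:
  d/dx[7x^2y] = 7x^2·y' + 14xy
  d/dx[y^4] = 4y^3·y'
  d/dx[-4] = 0

Collecting, the y'-free part is the partial derivative in x and the y' coefficient is the partial derivative in y:
  ∂F/∂x = 14xy
  ∂F/∂y = 7x^2 + 4y^3

so d/dx[F(x, y(x))] = ∂F/∂x + (∂F/∂y)·y' = 0. Rearranging,
  dy/dx = -(∂F/∂x)/(∂F/∂y) = -(14xy)/(7x^2 + 4y^3) = -14xy/(7x^2 + 4y^3)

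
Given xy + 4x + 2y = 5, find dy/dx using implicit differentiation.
Differentiate the relation implicitly: treat y = y(x) and apply the chain rule, so every y-derivative picks up a y' = dy/dx factor.

With everything moved to the left-hand side, differentiate term by term:
  d/dx[xy] = x·y' + y
  d/dx[4x] = 4
  d/dx[2y] = 2·y'
  d/dx[-5] = 0

Separating the contributions that come from x directly and those that come through y:
  without y':      y + 4
  multiplying y':  x + 2

so (y + 4) + (x + 2)·y' = 0, and therefore
  dy/dx = -(y + 4)/(x + 2) = (-y - 4)/(x + 2)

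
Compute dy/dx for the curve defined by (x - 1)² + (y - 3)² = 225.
Take d/dx of both sides. Since y is implicitly a function of x, the chain rule attaches a y' = dy/dx factor whenever we differentiate through y.

Set F(x, y) = (left side) − (right side), so the curve is F = 0. Differentiating each term of F:
  d/dx[(x - 1)^2] = 2x - 2
  d/dx[(y - 3)^2] = 2·y'(y - 3)
  d/dx[-225] = 0

Collecting, the y'-free part is the partial derivative in x and the y' coefficient is the partial derivative in y:
  ∂F/∂x = 2x - 2
  ∂F/∂y = 2y - 6

so d/dx[F(x, y(x))] = ∂F/∂x + (∂F/∂y)·y' = 0. Rearranging,
  dy/dx = -(∂F/∂x)/(∂F/∂y) = -(2x - 2)/(2y - 6) = (1 - x)/(y - 3)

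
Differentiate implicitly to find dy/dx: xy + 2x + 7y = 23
Differentiate both sides with respect to x, treating y as y(x). By the chain rule, any term containing y contributes a factor of y' = dy/dx when we differentiate it.

Move every term to one side and write the relation as F(x, y) = 0. Term by term,
  d/dx[xy] = x·y' + y
  d/dx[2x] = 2
  d/dx[7y] = 7·y'
  d/dx[-23] = 0

The pieces without y' make up ∂F/∂x and the coefficient of y' is ∂F/∂y:
  ∂F/∂x = y + 2,
  ∂F/∂y = x + 7.

Since d/dx[F] = ∂F/∂x + (∂F/∂y)·y' = 0, solve for y':
  (∂F/∂y)·y' = -∂F/∂x
  dy/dx = -(∂F/∂x)/(∂F/∂y) = -(y + 2)/(x + 7) = (-y - 2)/(x + 7)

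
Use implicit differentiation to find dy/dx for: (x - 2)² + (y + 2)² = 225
Take d/dx of both sides. Since y is implicitly a function of x, the chain rule attaches a y' = dy/dx factor whenever we differentiate through y.

Set F(x, y) = (left side) − (right side), so the curve is F = 0. Differentiating each term of F:
  d/dx[(x - 2)^2] = 2x - 4
  d/dx[(y + 2)^2] = 2·y'(y + 2)
  d/dx[-225] = 0

Collecting, the y'-free part is the partial derivative in x and the y' coefficient is the partial derivative in y:
  ∂F/∂x = 2x - 4
  ∂F/∂y = 2y + 4

so d/dx[F(x, y(x))] = ∂F/∂x + (∂F/∂y)·y' = 0. Rearranging,
  dy/dx = -(∂F/∂x)/(∂F/∂y) = -(2x - 4)/(2y + 4) = (2 - x)/(y + 2)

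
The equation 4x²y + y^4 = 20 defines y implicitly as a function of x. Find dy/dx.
Differentiate both sides with respect to x, treating y as y(x). By the chain rule, any term containing y contributes a factor of y' = dy/dx when we differentiate it.

Move every term to one side and write the relation as F(x, y) = 0. Term by term,
  d/dx[4x^2y] = 4x^2·y' + 8xy
  d/dx[y^4] = 4y^3·y'
  d/dx[-20] = 0

The pieces without y' make up ∂F/∂x and the coefficient of y' is ∂F/∂y:
  ∂F/∂x = 8xy,
  ∂F/∂y = 4x^2 + 4y^3.

Since d/dx[F] = ∂F/∂x + (∂F/∂y)·y' = 0, solve for y':
  (∂F/∂y)·y' = -∂F/∂x
  dy/dx = -(∂F/∂x)/(∂F/∂y) = -(8xy)/(4x^2 + 4y^3) = -2xy/(x^2 + y^3)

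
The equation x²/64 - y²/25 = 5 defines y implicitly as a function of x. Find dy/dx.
Differentiate both sides with respect to x, treating y as y(x). By the chain rule, any term containing y contributes a factor of y' = dy/dx when we differentiate it.

Move every term to one side and write the relation as F(x, y) = 0. Term by term,
  d/dx[x^2/64] = x/32
  d/dx[-y^2/25] = -2y·y'/25
  d/dx[-5] = 0

The pieces without y' make up ∂F/∂x and the coefficient of y' is ∂F/∂y:
  ∂F/∂x = x/32,
  ∂F/∂y = -2y/25.

Since d/dx[F] = ∂F/∂x + (∂F/∂y)·y' = 0, solve for y':
  (∂F/∂y)·y' = -∂F/∂x
  dy/dx = -(∂F/∂x)/(∂F/∂y) = -(x/32)/(-2y/25) = 25x/(64y)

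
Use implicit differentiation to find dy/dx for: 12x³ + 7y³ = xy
Apply d/dx to both sides, remembering that y depends on x. Each occurrence of y therefore brings in a y' = dy/dx via the chain rule.

With F(x, y) equal to the left-hand side minus the right, differentiate F term by term:
  d/dx[12x^3] = 36x^2
  d/dx[-xy] = -x·y' - y
  d/dx[7y^3] = 21y^2·y'
Adding these up, d/dx[F] = 0 becomes
  (36x^2 - y) + (-x + 21y^2)·y' = 0,
so isolating y',
  dy/dx = -(36x^2 - y)/(-x + 21y^2) = (36x^2 - y)/(x - 21y^2)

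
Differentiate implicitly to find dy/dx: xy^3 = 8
Differentiate both sides with respect to x, treating y as y(x). By the chain rule, any term containing y contributes a factor of y' = dy/dx when we differentiate it.

Move every term to one side and write the relation as F(x, y) = 0. Term by term,
  d/dx[xy^3] = 3xy^2·y' + y^3
  d/dx[-8] = 0

The pieces without y' make up ∂F/∂x and the coefficient of y' is ∂F/∂y:
  ∂F/∂x = y^3,
  ∂F/∂y = 3xy^2.

Since d/dx[F] = ∂F/∂x + (∂F/∂y)·y' = 0, solve for y':
  (∂F/∂y)·y' = -∂F/∂x
  dy/dx = -(∂F/∂x)/(∂F/∂y) = -(y^3)/(3xy^2) = -y/(3x)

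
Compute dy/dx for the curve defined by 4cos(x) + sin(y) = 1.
Apply d/dx to both sides, remembering that y depends on x. Each occurrence of y therefore brings in a y' = dy/dx via the chain rule.

With F(x, y) equal to the left-hand side minus the right, differentiate F term by term:
  d/dx[sin(y)] = y'·cos(y)
  d/dx[4cos(x)] = -4sin(x)
  d/dx[-1] = 0
Adding these up, d/dx[F] = 0 becomes
  (-4sin(x)) + (cos(y))·y' = 0,
so isolating y',
  dy/dx = -(-4sin(x))/(cos(y)) = 4sin(x)/cos(y)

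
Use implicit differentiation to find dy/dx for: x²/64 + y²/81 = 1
Apply d/dx to both sides, remembering that y depends on x. Each occurrence of y therefore brings in a y' = dy/dx via the chain rule.

With F(x, y) equal to the left-hand side minus the right, differentiate F term by term:
  d/dx[x^2/64] = x/32
  d/dx[y^2/81] = 2y·y'/81
  d/dx[-1] = 0
Adding these up, d/dx[F] = 0 becomes
  (x/32) + (2y/81)·y' = 0,
so isolating y',
  dy/dx = -(x/32)/(2y/81) = -81x/(64y)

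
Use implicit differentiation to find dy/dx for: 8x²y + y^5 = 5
Differentiate both sides with respect to x, treating y as y(x). By the chain rule, any term containing y contributes a factor of y' = dy/dx when we differentiate it.

Move every term to one side and write the relation as F(x, y) = 0. Term by term,
  d/dx[8x^2y] = 8x^2·y' + 16xy
  d/dx[y^5] = 5y^4·y'
  d/dx[-5] = 0

The pieces without y' make up ∂F/∂x and the coefficient of y' is ∂F/∂y:
  ∂F/∂x = 16xy,
  ∂F/∂y = 8x^2 + 5y^4.

Since d/dx[F] = ∂F/∂x + (∂F/∂y)·y' = 0, solve for y':
  (∂F/∂y)·y' = -∂F/∂x
  dy/dx = -(∂F/∂x)/(∂F/∂y) = -(16xy)/(8x^2 + 5y^4) = -16xy/(8x^2 + 5y^4)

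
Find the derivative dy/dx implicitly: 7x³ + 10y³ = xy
Differentiate the relation implicitly: treat y = y(x) and apply the chain rule, so every y-derivative picks up a y' = dy/dx factor.

With everything moved to the left-hand side, differentiate term by term:
  d/dx[7x^3] = 21x^2
  d/dx[-xy] = -x·y' - y
  d/dx[10y^3] = 30y^2·y'

Separating the contributions that come from x directly and those that come through y:
  without y':      21x^2 - y
  multiplying y':  -x + 30y^2

so (21x^2 - y) + (-x + 30y^2)·y' = 0, and therefore
  dy/dx = -(21x^2 - y)/(-x + 30y^2) = (21x^2 - y)/(x - 30y^2)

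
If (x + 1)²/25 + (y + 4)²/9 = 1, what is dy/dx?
Apply d/dx to both sides, remembering that y depends on x. Each occurrence of y therefore brings in a y' = dy/dx via the chain rule.

With F(x, y) equal to the left-hand side minus the right, differentiate F term by term:
  d/dx[(x + 1)^2/25] = 2x/25 + 2/25
  d/dx[(y + 4)^2/9] = 2·y'(y + 4)/9
  d/dx[-1] = 0
Adding these up, d/dx[F] = 0 becomes
  (2x/25 + 2/25) + (2y/9 + 8/9)·y' = 0,
so isolating y',
  dy/dx = -(2x/25 + 2/25)/(2y/9 + 8/9)
        = -(2(x + 1)/25)/(2(y + 4)/9) = 9(-x - 1)/(25(y + 4))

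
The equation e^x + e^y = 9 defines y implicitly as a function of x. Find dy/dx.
Differentiate the relation implicitly: treat y = y(x) and apply the chain rule, so every y-derivative picks up a y' = dy/dx factor.

With everything moved to the left-hand side, differentiate term by term:
  d/dx[e^(x)] = e^(x)
  d/dx[e^(y)] = y'·e^(y)
  d/dx[-9] = 0

Separating the contributions that come from x directly and those that come through y:
  without y':      e^(x)
  multiplying y':  e^(y)

so (e^(x)) + (e^(y))·y' = 0, and therefore
  dy/dx = -(e^(x))/(e^(y)) = -e^(x - y)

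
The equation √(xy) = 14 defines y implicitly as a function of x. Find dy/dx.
Differentiate both sides with respect to x, treating y as y(x). By the chain rule, any term containing y contributes a factor of y' = dy/dx when we differentiate it.

Move every term to one side and write the relation as F(x, y) = 0. Term by term,
  d/dx[√(xy)] = √(xy)(x·y'/2 + y/2)/(xy)
  d/dx[-14] = 0

The pieces without y' make up ∂F/∂x and the coefficient of y' is ∂F/∂y:
  ∂F/∂x = √(xy)/(2x),
  ∂F/∂y = √(xy)/(2y).

Since d/dx[F] = ∂F/∂x + (∂F/∂y)·y' = 0, solve for y':
  (∂F/∂y)·y' = -∂F/∂x
  dy/dx = -(∂F/∂x)/(∂F/∂y) = -(√(xy)/(2x))/(√(xy)/(2y)) = -y/x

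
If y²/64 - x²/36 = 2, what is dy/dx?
Differentiate both sides with respect to x, treating y as y(x). By the chain rule, any term containing y contributes a factor of y' = dy/dx when we differentiate it.

Move every term to one side and write the relation as F(x, y) = 0. Term by term,
  d/dx[-x^2/36] = -x/18
  d/dx[y^2/64] = y·y'/32
  d/dx[-2] = 0

The pieces without y' make up ∂F/∂x and the coefficient of y' is ∂F/∂y:
  ∂F/∂x = -x/18,
  ∂F/∂y = y/32.

Since d/dx[F] = ∂F/∂x + (∂F/∂y)·y' = 0, solve for y':
  (∂F/∂y)·y' = -∂F/∂x
  dy/dx = -(∂F/∂x)/(∂F/∂y) = -(-x/18)/(y/32) = 16x/(9y)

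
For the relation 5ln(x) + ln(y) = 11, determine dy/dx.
Differentiate the relation implicitly: treat y = y(x) and apply the chain rule, so every y-derivative picks up a y' = dy/dx factor.

With everything moved to the left-hand side, differentiate term by term:
  d/dx[5ln(x)] = 5/x
  d/dx[ln(y)] = y'/y
  d/dx[-11] = 0

Separating the contributions that come from x directly and those that come through y:
  without y':      5/x
  multiplying y':  1/y

so (5/x) + (1/y)·y' = 0, and therefore
  dy/dx = -(5/x)/(1/y) = -5y/x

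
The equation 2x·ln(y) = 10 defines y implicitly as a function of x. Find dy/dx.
Differentiate the relation implicitly: treat y = y(x) and apply the chain rule, so every y-derivative picks up a y' = dy/dx factor.

With everything moved to the left-hand side, differentiate term by term:
  d/dx[2x·ln(y)] = 2x·y'/y + 2ln(y)
  d/dx[-10] = 0

Separating the contributions that come from x directly and those that come through y:
  without y':      2ln(y)
  multiplying y':  2x/y

so (2ln(y)) + (2x/y)·y' = 0, and therefore
  dy/dx = -(2ln(y))/(2x/y) = -y·ln(y)/x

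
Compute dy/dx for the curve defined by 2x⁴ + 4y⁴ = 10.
Differentiate the relation implicitly: treat y = y(x) and apply the chain rule, so every y-derivative picks up a y' = dy/dx factor.

With everything moved to the left-hand side, differentiate term by term:
  d/dx[2x^4] = 8x^3
  d/dx[4y^4] = 16y^3·y'
  d/dx[-10] = 0

Separating the contributions that come from x directly and those that come through y:
  without y':      8x^3
  multiplying y':  16y^3

so (8x^3) + (16y^3)·y' = 0, and therefore
  dy/dx = -(8x^3)/(16y^3) = -x^3/(2y^3)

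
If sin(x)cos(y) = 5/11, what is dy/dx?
Take d/dx of both sides. Since y is implicitly a function of x, the chain rule attaches a y' = dy/dx factor whenever we differentiate through y.

Set F(x, y) = (left side) − (right side), so the curve is F = 0. Differentiating each term of F:
  d/dx[sin(x)·cos(y)] = -y'·sin(x)·sin(y) + cos(x)·cos(y)
  d/dx[-5/11] = 0

Collecting, the y'-free part is the partial derivative in x and the y' coefficient is the partial derivative in y:
  ∂F/∂x = cos(x)·cos(y)
  ∂F/∂y = -sin(x)·sin(y)

so d/dx[F(x, y(x))] = ∂F/∂x + (∂F/∂y)·y' = 0. Rearranging,
  dy/dx = -(∂F/∂x)/(∂F/∂y) = -(cos(x)·cos(y))/(-sin(x)·sin(y)) = 1/(tan(x)·tan(y))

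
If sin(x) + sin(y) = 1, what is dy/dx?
Take d/dx of both sides. Since y is implicitly a function of x, the chain rule attaches a y' = dy/dx factor whenever we differentiate through y.

Set F(x, y) = (left side) − (right side), so the curve is F = 0. Differentiating each term of F:
  d/dx[sin(x)] = cos(x)
  d/dx[sin(y)] = y'·cos(y)
  d/dx[-1] = 0

Collecting, the y'-free part is the partial derivative in x and the y' coefficient is the partial derivative in y:
  ∂F/∂x = cos(x)
  ∂F/∂y = cos(y)

so d/dx[F(x, y(x))] = ∂F/∂x + (∂F/∂y)·y' = 0. Rearranging,
  dy/dx = -(∂F/∂x)/(∂F/∂y) = -(cos(x))/(cos(y)) = -cos(x)/cos(y)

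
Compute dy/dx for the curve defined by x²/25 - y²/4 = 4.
Differentiate the relation implicitly: treat y = y(x) and apply the chain rule, so every y-derivative picks up a y' = dy/dx factor.

With everything moved to the left-hand side, differentiate term by term:
  d/dx[x^2/25] = 2x/25
  d/dx[-y^2/4] = -y·y'/2
  d/dx[-4] = 0

Separating the contributions that come from x directly and those that come through y:
  without y':      2x/25
  multiplying y':  -y/2

so (2x/25) + (-y/2)·y' = 0, and therefore
  dy/dx = -(2x/25)/(-y/2) = 4x/(25y)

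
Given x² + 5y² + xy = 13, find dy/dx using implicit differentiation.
Take d/dx of both sides. Since y is implicitly a function of x, the chain rule attaches a y' = dy/dx factor whenever we differentiate through y.

Set F(x, y) = (left side) − (right side), so the curve is F = 0. Differentiating each term of F:
  d/dx[x^2] = 2x
  d/dx[xy] = x·y' + y
  d/dx[5y^2] = 10y·y'
  d/dx[-13] = 0

Collecting, the y'-free part is the partial derivative in x and the y' coefficient is the partial derivative in y:
  ∂F/∂x = 2x + y
  ∂F/∂y = x + 10y

so d/dx[F(x, y(x))] = ∂F/∂x + (∂F/∂y)·y' = 0. Rearranging,
  dy/dx = -(∂F/∂x)/(∂F/∂y) = -(2x + y)/(x + 10y) = (-2x - y)/(x + 10y)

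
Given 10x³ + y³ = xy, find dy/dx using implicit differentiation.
Differentiate both sides with respect to x, treating y as y(x). By the chain rule, any term containing y contributes a factor of y' = dy/dx when we differentiate it.

Move every term to one side and write the relation as F(x, y) = 0. Term by term,
  d/dx[10x^3] = 30x^2
  d/dx[-xy] = -x·y' - y
  d/dx[y^3] = 3y^2·y'

The pieces without y' make up ∂F/∂x and the coefficient of y' is ∂F/∂y:
  ∂F/∂x = 30x^2 - y,
  ∂F/∂y = -x + 3y^2.

Since d/dx[F] = ∂F/∂x + (∂F/∂y)·y' = 0, solve for y':
  (∂F/∂y)·y' = -∂F/∂x
  dy/dx = -(∂F/∂x)/(∂F/∂y) = -(30x^2 - y)/(-x + 3y^2) = (30x^2 - y)/(x - 3y^2)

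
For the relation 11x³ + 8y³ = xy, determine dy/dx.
Differentiate the relation implicitly: treat y = y(x) and apply the chain rule, so every y-derivative picks up a y' = dy/dx factor.

With everything moved to the left-hand side, differentiate term by term:
  d/dx[11x^3] = 33x^2
  d/dx[-xy] = -x·y' - y
  d/dx[8y^3] = 24y^2·y'

Separating the contributions that come from x directly and those that come through y:
  without y':      33x^2 - y
  multiplying y':  -x + 24y^2

so (33x^2 - y) + (-x + 24y^2)·y' = 0, and therefore
  dy/dx = -(33x^2 - y)/(-x + 24y^2) = (33x^2 - y)/(x - 24y^2)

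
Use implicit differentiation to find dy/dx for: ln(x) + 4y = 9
Differentiate both sides with respect to x, treating y as y(x). By the chain rule, any term containing y contributes a factor of y' = dy/dx when we differentiate it.

Move every term to one side and write the relation as F(x, y) = 0. Term by term,
  d/dx[4y] = 4·y'
  d/dx[ln(x)] = 1/x
  d/dx[-9] = 0

The pieces without y' make up ∂F/∂x and the coefficient of y' is ∂F/∂y:
  ∂F/∂x = 1/x,
  ∂F/∂y = 4.

Since d/dx[F] = ∂F/∂x + (∂F/∂y)·y' = 0, solve for y':
  (∂F/∂y)·y' = -∂F/∂x
  dy/dx = -(∂F/∂x)/(∂F/∂y) = -(1/x)/(4) = -1/(4x)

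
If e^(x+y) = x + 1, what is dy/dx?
Differentiate the relation implicitly: treat y = y(x) and apply the chain rule, so every y-derivative picks up a y' = dy/dx factor.

With everything moved to the left-hand side, differentiate term by term:
  d/dx[-x] = -1
  d/dx[e^(x + y)] = (y' + 1)·e^(x + y)
  d/dx[-1] = 0

Separating the contributions that come from x directly and those that come through y:
  without y':      e^(x + y) - 1
  multiplying y':  e^(x + y)

so (e^(x + y) - 1) + (e^(x + y))·y' = 0, and therefore
  dy/dx = -(e^(x + y) - 1)/(e^(x + y)) = e^(-x - y) - 1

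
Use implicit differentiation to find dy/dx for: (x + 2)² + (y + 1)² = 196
Differentiate both sides with respect to x, treating y as y(x). By the chain rule, any term containing y contributes a factor of y' = dy/dx when we differentiate it.

Move every term to one side and write the relation as F(x, y) = 0. Term by term,
  d/dx[(x + 2)^2] = 2x + 4
  d/dx[(y + 1)^2] = 2·y'(y + 1)
  d/dx[-196] = 0

The pieces without y' make up ∂F/∂x and the coefficient of y' is ∂F/∂y:
  ∂F/∂x = 2x + 4,
  ∂F/∂y = 2y + 2.

Since d/dx[F] = ∂F/∂x + (∂F/∂y)·y' = 0, solve for y':
  (∂F/∂y)·y' = -∂F/∂x
  dy/dx = -(∂F/∂x)/(∂F/∂y) = -(2x + 4)/(2y + 2) = (-x - 2)/(y + 1)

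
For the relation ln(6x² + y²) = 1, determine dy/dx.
Differentiate the relation implicitly: treat y = y(x) and apply the chain rule, so every y-derivative picks up a y' = dy/dx factor.

With everything moved to the left-hand side, differentiate term by term:
  d/dx[ln(6x^2 + y^2)] = (12x + 2y·y')/(6x^2 + y^2)
  d/dx[-1] = 0

Separating the contributions that come from x directly and those that come through y:
  without y':      12x/(6x^2 + y^2)
  multiplying y':  2y/(6x^2 + y^2)

so (12x/(6x^2 + y^2)) + (2y/(6x^2 + y^2))·y' = 0, and therefore
  dy/dx = -(12x/(6x^2 + y^2))/(2y/(6x^2 + y^2)) = -6x/y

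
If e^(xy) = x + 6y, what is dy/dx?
Apply d/dx to both sides, remembering that y depends on x. Each occurrence of y therefore brings in a y' = dy/dx via the chain rule.

With F(x, y) equal to the left-hand side minus the right, differentiate F term by term:
  d/dx[-x] = -1
  d/dx[-6y] = -6·y'
  d/dx[e^(xy)] = (x·y' + y)·e^(xy)
Adding these up, d/dx[F] = 0 becomes
  (y·e^(xy) - 1) + (x·e^(xy) - 6)·y' = 0,
so isolating y',
  dy/dx = -(y·e^(xy) - 1)/(x·e^(xy) - 6) = (-y·e^(xy) + 1)/(x·e^(xy) - 6)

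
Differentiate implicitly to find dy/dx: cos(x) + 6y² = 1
Take d/dx of both sides. Since y is implicitly a function of x, the chain rule attaches a y' = dy/dx factor whenever we differentiate through y.

Set F(x, y) = (left side) − (right side), so the curve is F = 0. Differentiating each term of F:
  d/dx[6y^2] = 12y·y'
  d/dx[cos(x)] = -sin(x)
  d/dx[-1] = 0

Collecting, the y'-free part is the partial derivative in x and the y' coefficient is the partial derivative in y:
  ∂F/∂x = -sin(x)
  ∂F/∂y = 12y

so d/dx[F(x, y(x))] = ∂F/∂x + (∂F/∂y)·y' = 0. Rearranging,
  dy/dx = -(∂F/∂x)/(∂F/∂y) = -(-sin(x))/(12y) = sin(x)/(12y)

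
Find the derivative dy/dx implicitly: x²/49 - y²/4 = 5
Apply d/dx to both sides, remembering that y depends on x. Each occurrence of y therefore brings in a y' = dy/dx via the chain rule.

With F(x, y) equal to the left-hand side minus the right, differentiate F term by term:
  d/dx[x^2/49] = 2x/49
  d/dx[-y^2/4] = -y·y'/2
  d/dx[-5] = 0
Adding these up, d/dx[F] = 0 becomes
  (2x/49) + (-y/2)·y' = 0,
so isolating y',
  dy/dx = -(2x/49)/(-y/2) = 4x/(49y)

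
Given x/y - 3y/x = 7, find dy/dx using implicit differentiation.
Apply d/dx to both sides, remembering that y depends on x. Each occurrence of y therefore brings in a y' = dy/dx via the chain rule.

With F(x, y) equal to the left-hand side minus the right, differentiate F term by term:
  d/dx[x/y] = -x·y'/y^2 + 1/y
  d/dx[-3y/x] = -3·y'/x + 3y/x^2
  d/dx[-7] = 0
Adding these up, d/dx[F] = 0 becomes
  (1/y + 3y/x^2) + (-x/y^2 - 3/x)·y' = 0,
so isolating y',
  dy/dx = -(1/y + 3y/x^2)/(-x/y^2 - 3/x)
        = -((x^2 + 3y^2)/(x^2y))/(-(x^2 + 3y^2)/(xy^2)) = y/x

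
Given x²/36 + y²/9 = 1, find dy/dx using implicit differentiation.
Differentiate both sides with respect to x, treating y as y(x). By the chain rule, any term containing y contributes a factor of y' = dy/dx when we differentiate it.

Move every term to one side and write the relation as F(x, y) = 0. Term by term,
  d/dx[x^2/36] = x/18
  d/dx[y^2/9] = 2y·y'/9
  d/dx[-1] = 0

The pieces without y' make up ∂F/∂x and the coefficient of y' is ∂F/∂y:
  ∂F/∂x = x/18,
  ∂F/∂y = 2y/9.

Since d/dx[F] = ∂F/∂x + (∂F/∂y)·y' = 0, solve for y':
  (∂F/∂y)·y' = -∂F/∂x
  dy/dx = -(∂F/∂x)/(∂F/∂y) = -(x/18)/(2y/9) = -x/(4y)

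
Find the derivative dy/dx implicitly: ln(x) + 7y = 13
Differentiate the relation implicitly: treat y = y(x) and apply the chain rule, so every y-derivative picks up a y' = dy/dx factor.

With everything moved to the left-hand side, differentiate term by term:
  d/dx[7y] = 7·y'
  d/dx[ln(x)] = 1/x
  d/dx[-13] = 0

Separating the contributions that come from x directly and those that come through y:
  without y':      1/x
  multiplying y':  7

so (1/x) + (7)·y' = 0, and therefore
  dy/dx = -(1/x)/(7) = -1/(7x)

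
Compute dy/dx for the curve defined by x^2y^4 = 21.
Differentiate the relation implicitly: treat y = y(x) and apply the chain rule, so every y-derivative picks up a y' = dy/dx factor.

With everything moved to the left-hand side, differentiate term by term:
  d/dx[x^2y^4] = 4x^2y^3·y' + 2xy^4
  d/dx[-21] = 0

Separating the contributions that come from x directly and those that come through y:
  without y':      2xy^4
  multiplying y':  4x^2y^3

so (2xy^4) + (4x^2y^3)·y' = 0, and therefore
  dy/dx = -(2xy^4)/(4x^2y^3) = -y/(2x)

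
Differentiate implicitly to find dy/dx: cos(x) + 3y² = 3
Apply d/dx to both sides, remembering that y depends on x. Each occurrence of y therefore brings in a y' = dy/dx via the chain rule.

With F(x, y) equal to the left-hand side minus the right, differentiate F term by term:
  d/dx[3y^2] = 6y·y'
  d/dx[cos(x)] = -sin(x)
  d/dx[-3] = 0
Adding these up, d/dx[F] = 0 becomes
  (-sin(x)) + (6y)·y' = 0,
so isolating y',
  dy/dx = -(-sin(x))/(6y) = sin(x)/(6y)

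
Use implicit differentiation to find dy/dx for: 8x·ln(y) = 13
Differentiate both sides with respect to x, treating y as y(x). By the chain rule, any term containing y contributes a factor of y' = dy/dx when we differentiate it.

Move every term to one side and write the relation as F(x, y) = 0. Term by term,
  d/dx[8x·ln(y)] = 8x·y'/y + 8ln(y)
  d/dx[-13] = 0

The pieces without y' make up ∂F/∂x and the coefficient of y' is ∂F/∂y:
  ∂F/∂x = 8ln(y),
  ∂F/∂y = 8x/y.

Since d/dx[F] = ∂F/∂x + (∂F/∂y)·y' = 0, solve for y':
  (∂F/∂y)·y' = -∂F/∂x
  dy/dx = -(∂F/∂x)/(∂F/∂y) = -(8ln(y))/(8x/y) = -y·ln(y)/x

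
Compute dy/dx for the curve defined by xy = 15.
Take d/dx of both sides. Since y is implicitly a function of x, the chain rule attaches a y' = dy/dx factor whenever we differentiate through y.

Set F(x, y) = (left side) − (right side), so the curve is F = 0. Differentiating each term of F:
  d/dx[xy] = x·y' + y
  d/dx[-15] = 0

Collecting, the y'-free part is the partial derivative in x and the y' coefficient is the partial derivative in y:
  ∂F/∂x = y
  ∂F/∂y = x

so d/dx[F(x, y(x))] = ∂F/∂x + (∂F/∂y)·y' = 0. Rearranging,
  dy/dx = -(∂F/∂x)/(∂F/∂y) = -(y)/(x) = -y/x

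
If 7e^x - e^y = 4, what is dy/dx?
Apply d/dx to both sides, remembering that y depends on x. Each occurrence of y therefore brings in a y' = dy/dx via the chain rule.

With F(x, y) equal to the left-hand side minus the right, differentiate F term by term:
  d/dx[7e^(x)] = 7e^(x)
  d/dx[-e^(y)] = -y'·e^(y)
  d/dx[-4] = 0
Adding these up, d/dx[F] = 0 becomes
  (7e^(x)) + (-e^(y))·y' = 0,
so isolating y',
  dy/dx = -(7e^(x))/(-e^(y)) = 7e^(x - y)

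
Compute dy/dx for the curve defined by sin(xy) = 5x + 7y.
Apply d/dx to both sides, remembering that y depends on x. Each occurrence of y therefore brings in a y' = dy/dx via the chain rule.

With F(x, y) equal to the left-hand side minus the right, differentiate F term by term:
  d/dx[-5x] = -5
  d/dx[-7y] = -7·y'
  d/dx[sin(xy)] = (x·y' + y)·cos(xy)
Adding these up, d/dx[F] = 0 becomes
  (y·cos(xy) - 5) + (x·cos(xy) - 7)·y' = 0,
so isolating y',
  dy/dx = -(y·cos(xy) - 5)/(x·cos(xy) - 7) = (-y·cos(xy) + 5)/(x·cos(xy) - 7)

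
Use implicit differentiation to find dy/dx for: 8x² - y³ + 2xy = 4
Differentiate both sides with respect to x, treating y as y(x). By the chain rule, any term containing y contributes a factor of y' = dy/dx when we differentiate it.

Move every term to one side and write the relation as F(x, y) = 0. Term by term,
  d/dx[8x^2] = 16x
  d/dx[2xy] = 2x·y' + 2y
  d/dx[-y^3] = -3y^2·y'
  d/dx[-4] = 0

The pieces without y' make up ∂F/∂x and the coefficient of y' is ∂F/∂y:
  ∂F/∂x = 16x + 2y,
  ∂F/∂y = 2x - 3y^2.

Since d/dx[F] = ∂F/∂x + (∂F/∂y)·y' = 0, solve for y':
  (∂F/∂y)·y' = -∂F/∂x
  dy/dx = -(∂F/∂x)/(∂F/∂y) = -(16x + 2y)/(2x - 3y^2) = 2(-8x - y)/(2x - 3y^2)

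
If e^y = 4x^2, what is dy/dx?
Take d/dx of both sides. Since y is implicitly a function of x, the chain rule attaches a y' = dy/dx factor whenever we differentiate through y.

Set F(x, y) = (left side) − (right side), so the curve is F = 0. Differentiating each term of F:
  d/dx[-4x^2] = -8x
  d/dx[e^(y)] = y'·e^(y)

Collecting, the y'-free part is the partial derivative in x and the y' coefficient is the partial derivative in y:
  ∂F/∂x = -8x
  ∂F/∂y = e^(y)

so d/dx[F(x, y(x))] = ∂F/∂x + (∂F/∂y)·y' = 0. Rearranging,
  dy/dx = -(∂F/∂x)/(∂F/∂y) = -(-8x)/(e^(y)) = 8x·e^(-y)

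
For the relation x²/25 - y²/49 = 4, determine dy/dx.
Take d/dx of both sides. Since y is implicitly a function of x, the chain rule attaches a y' = dy/dx factor whenever we differentiate through y.

Set F(x, y) = (left side) − (right side), so the curve is F = 0. Differentiating each term of F:
  d/dx[x^2/25] = 2x/25
  d/dx[-y^2/49] = -2y·y'/49
  d/dx[-4] = 0

Collecting, the y'-free part is the partial derivative in x and the y' coefficient is the partial derivative in y:
  ∂F/∂x = 2x/25
  ∂F/∂y = -2y/49

so d/dx[F(x, y(x))] = ∂F/∂x + (∂F/∂y)·y' = 0. Rearranging,
  dy/dx = -(∂F/∂x)/(∂F/∂y) = -(2x/25)/(-2y/49) = 49x/(25y)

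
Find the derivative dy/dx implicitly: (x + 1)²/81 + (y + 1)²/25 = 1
Differentiate both sides with respect to x, treating y as y(x). By the chain rule, any term containing y contributes a factor of y' = dy/dx when we differentiate it.

Move every term to one side and write the relation as F(x, y) = 0. Term by term,
  d/dx[(x + 1)^2/81] = 2x/81 + 2/81
  d/dx[(y + 1)^2/25] = 2·y'(y + 1)/25
  d/dx[-1] = 0

The pieces without y' make up ∂F/∂x and the coefficient of y' is ∂F/∂y:
  ∂F/∂x = 2x/81 + 2/81,
  ∂F/∂y = 2y/25 + 2/25.

Since d/dx[F] = ∂F/∂x + (∂F/∂y)·y' = 0, solve for y':
  (∂F/∂y)·y' = -∂F/∂x
  dy/dx = -(∂F/∂x)/(∂F/∂y) = -(2x/81 + 2/81)/(2y/25 + 2/25)
        = -(2(x + 1)/81)/(2(y + 1)/25) = 25(-x - 1)/(81(y + 1))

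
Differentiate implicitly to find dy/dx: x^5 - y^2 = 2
Differentiate the relation implicitly: treat y = y(x) and apply the chain rule, so every y-derivative picks up a y' = dy/dx factor.

With everything moved to the left-hand side, differentiate term by term:
  d/dx[x^5] = 5x^4
  d/dx[-y^2] = -2y·y'
  d/dx[-2] = 0

Separating the contributions that come from x directly and those that come through y:
  without y':      5x^4
  multiplying y':  -2y

so (5x^4) + (-2y)·y' = 0, and therefore
  dy/dx = -(5x^4)/(-2y) = 5x^4/(2y)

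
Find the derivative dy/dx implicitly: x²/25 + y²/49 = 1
Apply d/dx to both sides, remembering that y depends on x. Each occurrence of y therefore brings in a y' = dy/dx via the chain rule.

With F(x, y) equal to the left-hand side minus the right, differentiate F term by term:
  d/dx[x^2/25] = 2x/25
  d/dx[y^2/49] = 2y·y'/49
  d/dx[-1] = 0
Adding these up, d/dx[F] = 0 becomes
  (2x/25) + (2y/49)·y' = 0,
so isolating y',
  dy/dx = -(2x/25)/(2y/49) = -49x/(25y)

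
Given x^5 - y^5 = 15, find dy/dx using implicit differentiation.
Differentiate the relation implicitly: treat y = y(x) and apply the chain rule, so every y-derivative picks up a y' = dy/dx factor.

With everything moved to the left-hand side, differentiate term by term:
  d/dx[x^5] = 5x^4
  d/dx[-y^5] = -5y^4·y'
  d/dx[-15] = 0

Separating the contributions that come from x directly and those that come through y:
  without y':      5x^4
  multiplying y':  -5y^4

so (5x^4) + (-5y^4)·y' = 0, and therefore
  dy/dx = -(5x^4)/(-5y^4) = x^4/y^4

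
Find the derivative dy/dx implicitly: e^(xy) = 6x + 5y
Differentiate both sides with respect to x, treating y as y(x). By the chain rule, any term containing y contributes a factor of y' = dy/dx when we differentiate it.

Move every term to one side and write the relation as F(x, y) = 0. Term by term,
  d/dx[-6x] = -6
  d/dx[-5y] = -5·y'
  d/dx[e^(xy)] = (x·y' + y)·e^(xy)

The pieces without y' make up ∂F/∂x and the coefficient of y' is ∂F/∂y:
  ∂F/∂x = y·e^(xy) - 6,
  ∂F/∂y = x·e^(xy) - 5.

Since d/dx[F] = ∂F/∂x + (∂F/∂y)·y' = 0, solve for y':
  (∂F/∂y)·y' = -∂F/∂x
  dy/dx = -(∂F/∂x)/(∂F/∂y) = -(y·e^(xy) - 6)/(x·e^(xy) - 5) = (-y·e^(xy) + 6)/(x·e^(xy) - 5)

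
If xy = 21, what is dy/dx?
Apply d/dx to both sides, remembering that y depends on x. Each occurrence of y therefore brings in a y' = dy/dx via the chain rule.

With F(x, y) equal to the left-hand side minus the right, differentiate F term by term:
  d/dx[xy] = x·y' + y
  d/dx[-21] = 0
Adding these up, d/dx[F] = 0 becomes
  (y) + (x)·y' = 0,
so isolating y',
  dy/dx = -(y)/(x) = -y/x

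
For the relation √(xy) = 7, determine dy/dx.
Differentiate both sides with respect to x, treating y as y(x). By the chain rule, any term containing y contributes a factor of y' = dy/dx when we differentiate it.

Move every term to one side and write the relation as F(x, y) = 0. Term by term,
  d/dx[√(xy)] = √(xy)(x·y'/2 + y/2)/(xy)
  d/dx[-7] = 0

The pieces without y' make up ∂F/∂x and the coefficient of y' is ∂F/∂y:
  ∂F/∂x = √(xy)/(2x),
  ∂F/∂y = √(xy)/(2y).

Since d/dx[F] = ∂F/∂x + (∂F/∂y)·y' = 0, solve for y':
  (∂F/∂y)·y' = -∂F/∂x
  dy/dx = -(∂F/∂x)/(∂F/∂y) = -(√(xy)/(2x))/(√(xy)/(2y)) = -y/x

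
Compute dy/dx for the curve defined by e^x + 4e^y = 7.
Differentiate both sides with respect to x, treating y as y(x). By the chain rule, any term containing y contributes a factor of y' = dy/dx when we differentiate it.

Move every term to one side and write the relation as F(x, y) = 0. Term by term,
  d/dx[e^(x)] = e^(x)
  d/dx[4e^(y)] = 4·y'·e^(y)
  d/dx[-7] = 0

The pieces without y' make up ∂F/∂x and the coefficient of y' is ∂F/∂y:
  ∂F/∂x = e^(x),
  ∂F/∂y = 4e^(y).

Since d/dx[F] = ∂F/∂x + (∂F/∂y)·y' = 0, solve for y':
  (∂F/∂y)·y' = -∂F/∂x
  dy/dx = -(∂F/∂x)/(∂F/∂y) = -(e^(x))/(4e^(y)) = -e^(x - y)/4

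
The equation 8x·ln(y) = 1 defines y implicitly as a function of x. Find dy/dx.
Take d/dx of both sides. Since y is implicitly a function of x, the chain rule attaches a y' = dy/dx factor whenever we differentiate through y.

Set F(x, y) = (left side) − (right side), so the curve is F = 0. Differentiating each term of F:
  d/dx[8x·ln(y)] = 8x·y'/y + 8ln(y)
  d/dx[-1] = 0

Collecting, the y'-free part is the partial derivative in x and the y' coefficient is the partial derivative in y:
  ∂F/∂x = 8ln(y)
  ∂F/∂y = 8x/y

so d/dx[F(x, y(x))] = ∂F/∂x + (∂F/∂y)·y' = 0. Rearranging,
  dy/dx = -(∂F/∂x)/(∂F/∂y) = -(8ln(y))/(8x/y) = -y·ln(y)/x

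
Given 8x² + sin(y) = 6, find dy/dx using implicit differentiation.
Differentiate both sides with respect to x, treating y as y(x). By the chain rule, any term containing y contributes a factor of y' = dy/dx when we differentiate it.

Move every term to one side and write the relation as F(x, y) = 0. Term by term,
  d/dx[8x^2] = 16x
  d/dx[sin(y)] = y'·cos(y)
  d/dx[-6] = 0

The pieces without y' make up ∂F/∂x and the coefficient of y' is ∂F/∂y:
  ∂F/∂x = 16x,
  ∂F/∂y = cos(y).

Since d/dx[F] = ∂F/∂x + (∂F/∂y)·y' = 0, solve for y':
  (∂F/∂y)·y' = -∂F/∂x
  dy/dx = -(∂F/∂x)/(∂F/∂y) = -(16x)/(cos(y)) = -16x/cos(y)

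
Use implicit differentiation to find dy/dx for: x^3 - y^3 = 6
Apply d/dx to both sides, remembering that y depends on x. Each occurrence of y therefore brings in a y' = dy/dx via the chain rule.

With F(x, y) equal to the left-hand side minus the right, differentiate F term by term:
  d/dx[x^3] = 3x^2
  d/dx[-y^3] = -3y^2·y'
  d/dx[-6] = 0
Adding these up, d/dx[F] = 0 becomes
  (3x^2) + (-3y^2)·y' = 0,
so isolating y',
  dy/dx = -(3x^2)/(-3y^2) = x^2/y^2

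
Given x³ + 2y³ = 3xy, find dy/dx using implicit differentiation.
Apply d/dx to both sides, remembering that y depends on x. Each occurrence of y therefore brings in a y' = dy/dx via the chain rule.

With F(x, y) equal to the left-hand side minus the right, differentiate F term by term:
  d/dx[x^3] = 3x^2
  d/dx[-3xy] = -3x·y' - 3y
  d/dx[2y^3] = 6y^2·y'
Adding these up, d/dx[F] = 0 becomes
  (3x^2 - 3y) + (-3x + 6y^2)·y' = 0,
so isolating y',
  dy/dx = -(3x^2 - 3y)/(-3x + 6y^2) = (x^2 - y)/(x - 2y^2)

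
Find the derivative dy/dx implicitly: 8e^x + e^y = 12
Differentiate the relation implicitly: treat y = y(x) and apply the chain rule, so every y-derivative picks up a y' = dy/dx factor.

With everything moved to the left-hand side, differentiate term by term:
  d/dx[8e^(x)] = 8e^(x)
  d/dx[e^(y)] = y'·e^(y)
  d/dx[-12] = 0

Separating the contributions that come from x directly and those that come through y:
  without y':      8e^(x)
  multiplying y':  e^(y)

so (8e^(x)) + (e^(y))·y' = 0, and therefore
  dy/dx = -(8e^(x))/(e^(y)) = -8e^(x - y)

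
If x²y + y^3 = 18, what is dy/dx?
Apply d/dx to both sides, remembering that y depends on x. Each occurrence of y therefore brings in a y' = dy/dx via the chain rule.

With F(x, y) equal to the left-hand side minus the right, differentiate F term by term:
  d/dx[x^2y] = x^2·y' + 2xy
  d/dx[y^3] = 3y^2·y'
  d/dx[-18] = 0
Adding these up, d/dx[F] = 0 becomes
  (2xy) + (x^2 + 3y^2)·y' = 0,
so isolating y',
  dy/dx = -(2xy)/(x^2 + 3y^2) = -2xy/(x^2 + 3y^2)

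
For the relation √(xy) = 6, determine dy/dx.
Apply d/dx to both sides, remembering that y depends on x. Each occurrence of y therefore brings in a y' = dy/dx via the chain rule.

With F(x, y) equal to the left-hand side minus the right, differentiate F term by term:
  d/dx[√(xy)] = √(xy)(x·y'/2 + y/2)/(xy)
  d/dx[-6] = 0
Adding these up, d/dx[F] = 0 becomes
  (√(xy)/(2x)) + (√(xy)/(2y))·y' = 0,
so isolating y',
  dy/dx = -(√(xy)/(2x))/(√(xy)/(2y)) = -y/x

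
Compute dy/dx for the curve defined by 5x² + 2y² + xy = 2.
Differentiate the relation implicitly: treat y = y(x) and apply the chain rule, so every y-derivative picks up a y' = dy/dx factor.

With everything moved to the left-hand side, differentiate term by term:
  d/dx[5x^2] = 10x
  d/dx[xy] = x·y' + y
  d/dx[2y^2] = 4y·y'
  d/dx[-2] = 0

Separating the contributions that come from x directly and those that come through y:
  without y':      10x + y
  multiplying y':  x + 4y

so (10x + y) + (x + 4y)·y' = 0, and therefore
  dy/dx = -(10x + y)/(x + 4y) = (-10x - y)/(x + 4y)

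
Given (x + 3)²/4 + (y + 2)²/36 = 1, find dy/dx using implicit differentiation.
Differentiate both sides with respect to x, treating y as y(x). By the chain rule, any term containing y contributes a factor of y' = dy/dx when we differentiate it.

Move every term to one side and write the relation as F(x, y) = 0. Term by term,
  d/dx[(x + 3)^2/4] = x/2 + 3/2
  d/dx[(y + 2)^2/36] = y'(y + 2)/18
  d/dx[-1] = 0

The pieces without y' make up ∂F/∂x and the coefficient of y' is ∂F/∂y:
  ∂F/∂x = x/2 + 3/2,
  ∂F/∂y = y/18 + 1/9.

Since d/dx[F] = ∂F/∂x + (∂F/∂y)·y' = 0, solve for y':
  (∂F/∂y)·y' = -∂F/∂x
  dy/dx = -(∂F/∂x)/(∂F/∂y) = -(x/2 + 3/2)/(y/18 + 1/9)
        = -((x + 3)/2)/((y + 2)/18) = 9(-x - 3)/(y + 2)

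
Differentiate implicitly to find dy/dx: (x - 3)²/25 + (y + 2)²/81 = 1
Differentiate the relation implicitly: treat y = y(x) and apply the chain rule, so every y-derivative picks up a y' = dy/dx factor.

With everything moved to the left-hand side, differentiate term by term:
  d/dx[(x - 3)^2/25] = 2x/25 - 6/25
  d/dx[(y + 2)^2/81] = 2·y'(y + 2)/81
  d/dx[-1] = 0

Separating the contributions that come from x directly and those that come through y:
  without y':      2x/25 - 6/25
  multiplying y':  2y/81 + 4/81

so (2x/25 - 6/25) + (2y/81 + 4/81)·y' = 0, and therefore
  dy/dx = -(2x/25 - 6/25)/(2y/81 + 4/81)
        = -(2(x - 3)/25)/(2(y + 2)/81) = 81(3 - x)/(25(y + 2))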